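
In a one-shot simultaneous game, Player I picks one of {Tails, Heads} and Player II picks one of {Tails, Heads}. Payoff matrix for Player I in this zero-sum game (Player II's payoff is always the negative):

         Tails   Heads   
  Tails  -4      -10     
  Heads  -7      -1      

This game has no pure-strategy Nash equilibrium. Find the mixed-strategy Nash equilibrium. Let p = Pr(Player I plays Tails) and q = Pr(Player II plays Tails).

p = 1/2, q = 3/4

Player I's mix must leave Player II indifferent between Tails and Heads.
  Player II's expected payoff from Tails: p·4 + (1−p)·7 = -3p + 7
  Player II's expected payoff from Heads: p·10 + (1−p)·1 = 9p + 1
  -3p + 7 = 9p + 1  ⇒  -12p = -6  ⇒  p = 1/2.
In a mixed equilibrium Player I is indifferent between Tails and Heads; this condition fixes q.
  Player I's payoff to Tails: q·(-4) + (1−q)·(-10) = 6q - 10
  Player I's payoff to Heads: q·(-7) + (1−q)·(-1) = -6q - 1
  6q - 10 = -6q - 1  ⇒  12q = 9  ⇒  q = 3/4.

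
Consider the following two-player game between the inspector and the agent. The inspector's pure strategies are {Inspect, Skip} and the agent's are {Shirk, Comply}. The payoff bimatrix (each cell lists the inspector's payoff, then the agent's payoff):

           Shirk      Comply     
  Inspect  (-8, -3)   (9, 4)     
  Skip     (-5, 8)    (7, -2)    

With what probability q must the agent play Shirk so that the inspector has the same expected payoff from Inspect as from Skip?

For the inspector to be willing to mix, the inspector must be indifferent between Inspect and Skip, which pins down the agent's mix.
  the inspector's expected payoff from Inspect: q·(-8) + (1−q)·9 = -17q + 9
  the inspector's expected payoff from Skip: q·(-5) + (1−q)·7 = -12q + 7
  -17q + 9 = -12q + 7  ⇒  -5q = -2  ⇒  q = 2/5.

q = 2/5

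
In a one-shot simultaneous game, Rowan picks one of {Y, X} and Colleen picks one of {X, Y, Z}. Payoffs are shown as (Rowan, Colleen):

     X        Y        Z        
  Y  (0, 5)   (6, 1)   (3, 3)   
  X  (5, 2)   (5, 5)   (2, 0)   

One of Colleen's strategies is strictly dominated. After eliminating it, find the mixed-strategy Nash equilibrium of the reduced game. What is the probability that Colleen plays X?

Colleen's strategy Z is strictly dominated by X: 5 > 3 and 2 > 0. Eliminate Z.
In a mixed equilibrium Rowan is indifferent between Y and X; this condition fixes q.
  Rowan's expected payoff from Y: q·0 + (1−q)·6 = -6q + 6
  Rowan's expected payoff from X: q·5 + (1−q)·5 = 5
  -6q + 6 = 5  ⇒  -6q = -1  ⇒  q = 1/6.

q = 1/6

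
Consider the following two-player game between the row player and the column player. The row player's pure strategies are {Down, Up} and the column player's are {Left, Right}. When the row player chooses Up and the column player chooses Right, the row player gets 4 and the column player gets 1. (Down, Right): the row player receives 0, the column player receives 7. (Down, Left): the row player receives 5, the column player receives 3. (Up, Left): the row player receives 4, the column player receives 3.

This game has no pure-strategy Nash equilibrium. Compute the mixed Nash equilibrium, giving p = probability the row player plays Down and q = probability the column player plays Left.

The column player's indifference between Left and Right determines the row player's mixing probability p:
  the column player's payoff to Left: p·3 + (1−p)·3 = 3
  the column player's payoff to Right: p·7 + (1−p)·1 = 6p + 1
  3 = 6p + 1  ⇒  -6p = -2  ⇒  p = 1/3.
Set the row player's expected payoff from Down equal to that from Up:
  the row player's payoff from Down: q·5 + (1−q)·0 = 5q
  the row player's payoff from Up: q·4 + (1−q)·4 = 4
  5q = 4  ⇒  5q = 4  ⇒  q = 4/5.

p = 1/3, q = 4/5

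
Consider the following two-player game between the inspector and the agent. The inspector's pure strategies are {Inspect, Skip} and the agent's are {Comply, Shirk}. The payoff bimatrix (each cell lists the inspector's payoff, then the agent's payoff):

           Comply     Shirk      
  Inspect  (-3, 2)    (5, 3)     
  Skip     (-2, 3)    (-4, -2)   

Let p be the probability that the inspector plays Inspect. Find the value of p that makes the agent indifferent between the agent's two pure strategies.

p = 5/6

Set the agent's expected payoff from Comply equal to that from Shirk:
  the agent's payoff from Comply: p·2 + (1−p)·3 = -p + 3
  the agent's payoff from Shirk: p·3 + (1−p)·(-2) = 5p - 2
  -p + 3 = 5p - 2  ⇒  -6p = -5  ⇒  p = 5/6.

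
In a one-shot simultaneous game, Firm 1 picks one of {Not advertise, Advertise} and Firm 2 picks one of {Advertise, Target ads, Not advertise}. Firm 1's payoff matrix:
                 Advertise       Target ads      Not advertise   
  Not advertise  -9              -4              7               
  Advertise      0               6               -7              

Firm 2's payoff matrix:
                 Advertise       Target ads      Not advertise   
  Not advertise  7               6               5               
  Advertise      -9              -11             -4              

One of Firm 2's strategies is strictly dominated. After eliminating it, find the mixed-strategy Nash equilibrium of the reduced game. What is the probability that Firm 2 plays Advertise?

q = 14/23

Firm 2's strategy Target ads is strictly dominated by Advertise: 7 > 6 and -9 > -11. Eliminate Target ads.
Firm 2's mix must leave Firm 1 indifferent between Not advertise and Advertise.
  Firm 1's payoff to Not advertise: q·(-9) + (1−q)·7 = -16q + 7
  Firm 1's payoff to Advertise: q·0 + (1−q)·(-7) = 7q - 7
  -16q + 7 = 7q - 7  ⇒  -23q = -14  ⇒  q = 14/23.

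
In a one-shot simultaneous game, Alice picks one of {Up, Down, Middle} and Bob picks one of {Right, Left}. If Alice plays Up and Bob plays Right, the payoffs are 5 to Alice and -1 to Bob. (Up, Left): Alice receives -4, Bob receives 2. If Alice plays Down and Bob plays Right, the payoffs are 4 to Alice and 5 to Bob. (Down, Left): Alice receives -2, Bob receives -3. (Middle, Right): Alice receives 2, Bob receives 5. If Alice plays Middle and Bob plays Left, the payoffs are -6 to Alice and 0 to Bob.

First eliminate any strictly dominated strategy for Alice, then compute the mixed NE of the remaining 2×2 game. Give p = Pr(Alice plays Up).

p = 8/11

Alice's strategy Middle is strictly dominated by Up: 5 > 2 and -4 > -6. Eliminate Middle.
For Bob to be willing to mix, Bob must be indifferent between Right and Left, which pins down Alice's mix.
  Bob's payoff from Right: p·(-1) + (1−p)·5 = -6p + 5
  Bob's payoff from Left: p·2 + (1−p)·(-3) = 5p - 3
  -6p + 5 = 5p - 3  ⇒  -11p = -8  ⇒  p = 8/11.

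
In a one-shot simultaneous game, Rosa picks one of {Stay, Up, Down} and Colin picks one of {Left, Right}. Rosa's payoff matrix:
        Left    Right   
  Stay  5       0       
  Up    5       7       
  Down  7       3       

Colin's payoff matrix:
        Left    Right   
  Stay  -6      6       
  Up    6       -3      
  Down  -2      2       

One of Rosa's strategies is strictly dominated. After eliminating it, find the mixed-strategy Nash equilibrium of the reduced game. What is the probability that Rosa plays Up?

Rosa's strategy Stay is strictly dominated by Down: 7 > 5 and 3 > 0. Eliminate Stay.
Set Colin's expected payoff from Left equal to that from Right:
  Colin's payoff from Left: p·6 + (1−p)·(-2) = 8p - 2
  Colin's payoff from Right: p·(-3) + (1−p)·2 = -5p + 2
  8p - 2 = -5p + 2  ⇒  13p = 4  ⇒  p = 4/13.

p = 4/13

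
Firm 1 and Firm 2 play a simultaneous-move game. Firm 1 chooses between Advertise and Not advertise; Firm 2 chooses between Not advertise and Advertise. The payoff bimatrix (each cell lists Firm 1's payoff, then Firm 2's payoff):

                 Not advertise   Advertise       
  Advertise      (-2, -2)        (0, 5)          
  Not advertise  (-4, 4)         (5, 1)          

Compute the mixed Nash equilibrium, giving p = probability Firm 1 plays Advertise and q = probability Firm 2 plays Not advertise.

Firm 1's mix must leave Firm 2 indifferent between Not advertise and Advertise.
  Firm 2's expected payoff from Not advertise: p·(-2) + (1−p)·4 = -6p + 4
  Firm 2's expected payoff from Advertise: p·5 + (1−p)·1 = 4p + 1
  -6p + 4 = 4p + 1  ⇒  -10p = -3  ⇒  p = 3/10.
For Firm 1 to be willing to mix, Firm 1 must be indifferent between Advertise and Not advertise, which pins down Firm 2's mix.
  Firm 1's expected payoff from Advertise: q·(-2) + (1−q)·0 = -2q
  Firm 1's expected payoff from Not advertise: q·(-4) + (1−q)·5 = -9q + 5
  -2q = -9q + 5  ⇒  7q = 5  ⇒  q = 5/7.

p = 3/10, q = 5/7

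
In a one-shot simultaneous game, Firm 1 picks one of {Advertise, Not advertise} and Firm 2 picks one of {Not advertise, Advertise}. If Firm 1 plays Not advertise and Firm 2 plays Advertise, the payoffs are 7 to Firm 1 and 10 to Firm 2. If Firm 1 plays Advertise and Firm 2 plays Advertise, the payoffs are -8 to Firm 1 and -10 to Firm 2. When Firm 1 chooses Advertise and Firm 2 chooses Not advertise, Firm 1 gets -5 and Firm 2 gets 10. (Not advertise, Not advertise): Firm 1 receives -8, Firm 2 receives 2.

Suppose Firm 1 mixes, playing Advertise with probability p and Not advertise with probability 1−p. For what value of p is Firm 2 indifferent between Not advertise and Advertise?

In a mixed equilibrium Firm 2 is indifferent between Not advertise and Advertise; this condition fixes p.
  Firm 2's payoff from Not advertise: p·10 + (1−p)·2 = 8p + 2
  Firm 2's payoff from Advertise: p·(-10) + (1−p)·10 = -20p + 10
  8p + 2 = -20p + 10  ⇒  28p = 8  ⇒  p = 2/7.

p = 2/7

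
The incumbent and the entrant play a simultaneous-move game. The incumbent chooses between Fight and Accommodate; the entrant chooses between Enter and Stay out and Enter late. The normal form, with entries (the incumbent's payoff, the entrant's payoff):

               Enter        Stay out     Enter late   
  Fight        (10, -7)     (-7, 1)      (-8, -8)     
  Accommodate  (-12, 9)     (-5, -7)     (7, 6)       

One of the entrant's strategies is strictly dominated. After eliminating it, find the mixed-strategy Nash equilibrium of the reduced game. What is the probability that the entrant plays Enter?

q = 1/12

The entrant's strategy Enter late is strictly dominated by Enter: -7 > -8 and 9 > 6. Eliminate Enter late.
For the incumbent to be willing to mix, the incumbent must be indifferent between Fight and Accommodate, which pins down the entrant's mix.
  the incumbent's payoff from Fight: q·10 + (1−q)·(-7) = 17q - 7
  the incumbent's payoff from Accommodate: q·(-12) + (1−q)·(-5) = -7q - 5
  17q - 7 = -7q - 5  ⇒  24q = 2  ⇒  q = 1/12.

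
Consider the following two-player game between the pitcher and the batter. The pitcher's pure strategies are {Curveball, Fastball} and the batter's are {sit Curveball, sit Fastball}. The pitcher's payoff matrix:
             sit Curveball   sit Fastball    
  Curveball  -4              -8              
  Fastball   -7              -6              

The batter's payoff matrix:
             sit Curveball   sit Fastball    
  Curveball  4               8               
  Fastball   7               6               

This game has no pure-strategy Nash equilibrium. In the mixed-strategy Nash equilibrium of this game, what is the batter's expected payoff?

The batter's indifference between sit Curveball and sit Fastball determines the pitcher's mixing probability p:
  the batter's payoff from sit Curveball: p·4 + (1−p)·7 = -3p + 7
  the batter's payoff from sit Fastball: p·8 + (1−p)·6 = 2p + 6
  -3p + 7 = 2p + 6  ⇒  -5p = -1  ⇒  p = 1/5.
At equilibrium the batter is indifferent across columns, so the batter's payoff equals the payoff from sit Curveball: (1/5)·4 + (4/5)·7 = 32/5.

32/5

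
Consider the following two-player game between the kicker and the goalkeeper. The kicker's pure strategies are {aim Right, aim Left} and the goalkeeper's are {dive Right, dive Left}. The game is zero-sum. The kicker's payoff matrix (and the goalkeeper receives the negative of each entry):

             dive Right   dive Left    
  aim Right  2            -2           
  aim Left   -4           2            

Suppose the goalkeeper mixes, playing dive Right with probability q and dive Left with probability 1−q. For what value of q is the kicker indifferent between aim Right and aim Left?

Set the kicker's expected payoff from aim Right equal to that from aim Left:
  the kicker's expected payoff from aim Right: q·2 + (1−q)·(-2) = 4q - 2
  the kicker's expected payoff from aim Left: q·(-4) + (1−q)·2 = -6q + 2
  4q - 2 = -6q + 2  ⇒  10q = 4  ⇒  q = 2/5.

q = 2/5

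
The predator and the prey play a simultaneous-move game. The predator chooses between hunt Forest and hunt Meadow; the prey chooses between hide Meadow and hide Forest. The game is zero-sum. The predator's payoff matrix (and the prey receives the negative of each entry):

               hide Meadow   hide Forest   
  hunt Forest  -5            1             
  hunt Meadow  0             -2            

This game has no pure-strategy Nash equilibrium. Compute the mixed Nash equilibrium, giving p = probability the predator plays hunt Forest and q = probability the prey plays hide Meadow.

p = 1/4, q = 3/8

The prey's indifference between hide Meadow and hide Forest determines the predator's mixing probability p:
  the prey's expected payoff from hide Meadow: p·5 + (1−p)·0 = 5p
  the prey's expected payoff from hide Forest: p·(-1) + (1−p)·2 = -3p + 2
  5p = -3p + 2  ⇒  8p = 2  ⇒  p = 1/4.
The prey's mix must leave the predator indifferent between hunt Forest and hunt Meadow.
  the predator's payoff from hunt Forest: q·(-5) + (1−q)·1 = -6q + 1
  the predator's payoff from hunt Meadow: q·0 + (1−q)·(-2) = 2q - 2
  -6q + 1 = 2q - 2  ⇒  -8q = -3  ⇒  q = 3/8.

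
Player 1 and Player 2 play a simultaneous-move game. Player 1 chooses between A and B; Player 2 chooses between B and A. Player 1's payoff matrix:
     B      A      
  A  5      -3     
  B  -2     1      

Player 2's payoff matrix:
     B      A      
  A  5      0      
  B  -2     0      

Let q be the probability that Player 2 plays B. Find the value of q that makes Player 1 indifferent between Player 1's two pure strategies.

q = 4/11

Player 1's indifference between A and B determines Player 2's mixing probability q:
  Player 1's payoff to A: q·5 + (1−q)·(-3) = 8q - 3
  Player 1's payoff to B: q·(-2) + (1−q)·1 = -3q + 1
  8q - 3 = -3q + 1  ⇒  11q = 4  ⇒  q = 4/11.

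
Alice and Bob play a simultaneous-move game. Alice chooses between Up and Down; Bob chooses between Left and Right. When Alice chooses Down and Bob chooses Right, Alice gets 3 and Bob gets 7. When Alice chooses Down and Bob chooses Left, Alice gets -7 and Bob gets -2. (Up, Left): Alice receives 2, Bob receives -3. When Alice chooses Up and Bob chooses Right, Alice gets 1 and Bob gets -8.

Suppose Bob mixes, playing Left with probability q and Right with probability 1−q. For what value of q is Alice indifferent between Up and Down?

Alice's indifference between Up and Down determines Bob's mixing probability q:
  Alice's payoff from Up: q·2 + (1−q)·1 = q + 1
  Alice's payoff from Down: q·(-7) + (1−q)·3 = -10q + 3
  q + 1 = -10q + 3  ⇒  11q = 2  ⇒  q = 2/11.

q = 2/11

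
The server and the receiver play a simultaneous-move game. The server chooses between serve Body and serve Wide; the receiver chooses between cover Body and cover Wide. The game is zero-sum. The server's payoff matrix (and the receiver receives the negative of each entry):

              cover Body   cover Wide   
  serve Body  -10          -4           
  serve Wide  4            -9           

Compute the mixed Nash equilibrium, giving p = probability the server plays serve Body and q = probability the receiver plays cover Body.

The receiver's indifference between cover Body and cover Wide determines the server's mixing probability p:
  the receiver's payoff to cover Body: p·10 + (1−p)·(-4) = 14p - 4
  the receiver's payoff to cover Wide: p·4 + (1−p)·9 = -5p + 9
  14p - 4 = -5p + 9  ⇒  19p = 13  ⇒  p = 13/19.
For the server to be willing to mix, the server must be indifferent between serve Body and serve Wide, which pins down the receiver's mix.
  the server's payoff from serve Body: q·(-10) + (1−q)·(-4) = -6q - 4
  the server's payoff from serve Wide: q·4 + (1−q)·(-9) = 13q - 9
  -6q - 4 = 13q - 9  ⇒  -19q = -5  ⇒  q = 5/19.

p = 13/19, q = 5/19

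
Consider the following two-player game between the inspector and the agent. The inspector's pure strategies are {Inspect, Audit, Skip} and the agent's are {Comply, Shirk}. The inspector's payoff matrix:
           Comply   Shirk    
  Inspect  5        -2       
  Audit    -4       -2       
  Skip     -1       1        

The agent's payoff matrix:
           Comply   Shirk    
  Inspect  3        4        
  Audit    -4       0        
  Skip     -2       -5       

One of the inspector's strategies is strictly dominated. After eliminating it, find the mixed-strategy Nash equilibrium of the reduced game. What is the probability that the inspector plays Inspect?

The inspector's strategy Audit is strictly dominated by Skip: -1 > -4 and 1 > -2. Eliminate Audit.
In a mixed equilibrium the agent is indifferent between Comply and Shirk; this condition fixes p.
  the agent's payoff to Comply: p·3 + (1−p)·(-2) = 5p - 2
  the agent's payoff to Shirk: p·4 + (1−p)·(-5) = 9p - 5
  5p - 2 = 9p - 5  ⇒  -4p = -3  ⇒  p = 3/4.

p = 3/4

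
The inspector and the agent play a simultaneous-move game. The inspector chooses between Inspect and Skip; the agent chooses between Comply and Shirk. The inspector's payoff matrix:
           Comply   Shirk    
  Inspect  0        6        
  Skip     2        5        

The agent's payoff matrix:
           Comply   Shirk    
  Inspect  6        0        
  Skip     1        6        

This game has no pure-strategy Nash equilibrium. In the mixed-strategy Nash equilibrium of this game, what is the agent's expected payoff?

36/11

The agent's indifference between Comply and Shirk determines the inspector's mixing probability p:
  the agent's payoff from Comply: p·6 + (1−p)·1 = 5p + 1
  the agent's payoff from Shirk: p·0 + (1−p)·6 = -6p + 6
  5p + 1 = -6p + 6  ⇒  11p = 5  ⇒  p = 5/11.
At equilibrium the agent is indifferent across columns, so the agent's payoff equals the payoff from Comply: (5/11)·6 + (6/11)·1 = 36/11.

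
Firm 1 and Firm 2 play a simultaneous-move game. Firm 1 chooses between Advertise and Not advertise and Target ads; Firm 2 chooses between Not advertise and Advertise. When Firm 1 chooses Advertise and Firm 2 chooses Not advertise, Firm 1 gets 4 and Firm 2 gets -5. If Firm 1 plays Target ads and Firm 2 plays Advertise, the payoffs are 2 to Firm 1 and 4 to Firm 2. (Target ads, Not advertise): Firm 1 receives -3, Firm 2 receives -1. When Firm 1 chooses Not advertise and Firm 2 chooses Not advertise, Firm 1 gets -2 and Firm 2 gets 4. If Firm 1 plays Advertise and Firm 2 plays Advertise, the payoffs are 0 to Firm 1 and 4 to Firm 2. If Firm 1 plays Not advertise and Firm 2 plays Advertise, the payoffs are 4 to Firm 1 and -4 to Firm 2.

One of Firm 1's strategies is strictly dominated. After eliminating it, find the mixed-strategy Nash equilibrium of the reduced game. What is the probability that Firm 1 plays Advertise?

Firm 1's strategy Target ads is strictly dominated by Not advertise: -2 > -3 and 4 > 2. Eliminate Target ads.
In a mixed equilibrium Firm 2 is indifferent between Not advertise and Advertise; this condition fixes p.
  Firm 2's expected payoff from Not advertise: p·(-5) + (1−p)·4 = -9p + 4
  Firm 2's expected payoff from Advertise: p·4 + (1−p)·(-4) = 8p - 4
  -9p + 4 = 8p - 4  ⇒  -17p = -8  ⇒  p = 8/17.

p = 8/17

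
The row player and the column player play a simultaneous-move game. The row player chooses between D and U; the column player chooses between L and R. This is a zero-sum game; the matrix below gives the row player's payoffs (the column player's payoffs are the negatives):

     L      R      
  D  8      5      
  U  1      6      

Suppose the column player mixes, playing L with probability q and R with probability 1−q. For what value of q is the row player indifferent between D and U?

The row player's indifference between D and U determines the column player's mixing probability q:
  the row player's payoff to D: q·8 + (1−q)·5 = 3q + 5
  the row player's payoff to U: q·1 + (1−q)·6 = -5q + 6
  3q + 5 = -5q + 6  ⇒  8q = 1  ⇒  q = 1/8.

q = 1/8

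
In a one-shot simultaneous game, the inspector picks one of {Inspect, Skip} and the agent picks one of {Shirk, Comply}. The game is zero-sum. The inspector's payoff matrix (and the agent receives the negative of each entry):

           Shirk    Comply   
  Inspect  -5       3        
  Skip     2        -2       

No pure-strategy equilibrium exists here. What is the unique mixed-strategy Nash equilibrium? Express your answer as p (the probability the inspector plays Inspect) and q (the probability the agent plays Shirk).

p = 1/3, q = 5/12

Set the agent's expected payoff from Shirk equal to that from Comply:
  the agent's payoff from Shirk: p·5 + (1−p)·(-2) = 7p - 2
  the agent's payoff from Comply: p·(-3) + (1−p)·2 = -5p + 2
  7p - 2 = -5p + 2  ⇒  12p = 4  ⇒  p = 1/3.
Set the inspector's expected payoff from Inspect equal to that from Skip:
  the inspector's payoff to Inspect: q·(-5) + (1−q)·3 = -8q + 3
  the inspector's payoff to Skip: q·2 + (1−q)·(-2) = 4q - 2
  -8q + 3 = 4q - 2  ⇒  -12q = -5  ⇒  q = 5/12.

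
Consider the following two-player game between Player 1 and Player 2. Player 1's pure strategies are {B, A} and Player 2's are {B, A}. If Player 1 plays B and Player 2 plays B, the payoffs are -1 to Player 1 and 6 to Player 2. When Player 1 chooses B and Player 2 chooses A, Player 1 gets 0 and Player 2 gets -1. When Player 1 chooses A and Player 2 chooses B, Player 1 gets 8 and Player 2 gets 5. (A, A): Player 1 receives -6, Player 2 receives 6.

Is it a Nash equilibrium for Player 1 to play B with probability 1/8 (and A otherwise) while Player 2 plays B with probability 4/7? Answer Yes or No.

Given Player 2's mix q = 4/7, Player 1's payoff from B is -4/7 but from A is 2. Player 1 strictly prefers A, so Player 1 would not mix.
So the proposed profile is not a Nash equilibrium.

No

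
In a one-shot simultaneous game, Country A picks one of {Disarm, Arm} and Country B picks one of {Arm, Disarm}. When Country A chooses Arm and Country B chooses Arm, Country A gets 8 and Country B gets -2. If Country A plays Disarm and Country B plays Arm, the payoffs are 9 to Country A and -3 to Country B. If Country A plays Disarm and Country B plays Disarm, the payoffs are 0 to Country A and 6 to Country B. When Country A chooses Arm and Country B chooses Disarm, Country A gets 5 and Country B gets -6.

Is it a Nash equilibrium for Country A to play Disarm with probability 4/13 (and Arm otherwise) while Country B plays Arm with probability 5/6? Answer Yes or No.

Check Country B's indifference given Country A's mix p = 4/13:
  payoff from Arm = -30/13; payoff from Disarm = -30/13 — equal.
Check Country A's indifference given Country B's mix q = 5/6:
  payoff from Disarm = 15/2; payoff from Arm = 15/2 — equal.
Both players are indifferent, so neither can profitably deviate.

Yes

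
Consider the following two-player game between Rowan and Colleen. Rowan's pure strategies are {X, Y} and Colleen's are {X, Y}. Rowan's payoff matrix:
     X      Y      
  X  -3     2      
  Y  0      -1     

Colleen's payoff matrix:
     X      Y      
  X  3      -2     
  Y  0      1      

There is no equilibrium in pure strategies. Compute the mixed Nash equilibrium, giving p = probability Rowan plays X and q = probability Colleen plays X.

Set Colleen's expected payoff from X equal to that from Y:
  Colleen's expected payoff from X: p·3 + (1−p)·0 = 3p
  Colleen's expected payoff from Y: p·(-2) + (1−p)·1 = -3p + 1
  3p = -3p + 1  ⇒  6p = 1  ⇒  p = 1/6.
For Rowan to be willing to mix, Rowan must be indifferent between X and Y, which pins down Colleen's mix.
  Rowan's payoff to X: q·(-3) + (1−q)·2 = -5q + 2
  Rowan's payoff to Y: q·0 + (1−q)·(-1) = q - 1
  -5q + 2 = q - 1  ⇒  -6q = -3  ⇒  q = 1/2.

p = 1/6, q = 1/2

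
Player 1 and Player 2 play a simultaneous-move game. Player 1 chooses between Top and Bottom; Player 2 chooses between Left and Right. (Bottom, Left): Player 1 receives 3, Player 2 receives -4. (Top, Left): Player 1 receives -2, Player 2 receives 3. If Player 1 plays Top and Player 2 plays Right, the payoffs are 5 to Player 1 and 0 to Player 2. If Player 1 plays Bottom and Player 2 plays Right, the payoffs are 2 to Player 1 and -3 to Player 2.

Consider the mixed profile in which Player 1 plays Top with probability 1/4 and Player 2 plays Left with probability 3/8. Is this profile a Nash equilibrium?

Check Player 2's indifference given Player 1's mix p = 1/4:
  payoff from Left = -9/4; payoff from Right = -9/4 — equal.
Check Player 1's indifference given Player 2's mix q = 3/8:
  payoff from Top = 19/8; payoff from Bottom = 19/8 — equal.
Both players are indifferent, so neither can profitably deviate.

Yes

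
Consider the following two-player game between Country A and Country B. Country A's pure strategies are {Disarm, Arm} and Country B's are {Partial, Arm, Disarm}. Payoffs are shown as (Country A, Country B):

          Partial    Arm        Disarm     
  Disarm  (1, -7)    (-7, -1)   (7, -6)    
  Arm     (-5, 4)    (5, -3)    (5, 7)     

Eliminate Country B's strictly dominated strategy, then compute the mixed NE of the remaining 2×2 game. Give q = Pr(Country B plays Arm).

q = 1/7

Country B's strategy Partial is strictly dominated by Disarm: -6 > -7 and 7 > 4. Eliminate Partial.
Country B's mix must leave Country A indifferent between Disarm and Arm.
  Country A's payoff from Disarm: q·(-7) + (1−q)·7 = -14q + 7
  Country A's payoff from Arm: q·5 + (1−q)·5 = 5
  -14q + 7 = 5  ⇒  -14q = -2  ⇒  q = 1/7.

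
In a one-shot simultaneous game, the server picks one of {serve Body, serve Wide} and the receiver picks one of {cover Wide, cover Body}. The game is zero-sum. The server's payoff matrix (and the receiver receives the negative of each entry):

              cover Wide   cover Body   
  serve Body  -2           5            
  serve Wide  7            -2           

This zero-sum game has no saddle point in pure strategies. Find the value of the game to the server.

v = 31/16

Set the server's expected payoff from serve Body equal to that from serve Wide:
  the server's expected payoff from serve Body: q·(-2) + (1−q)·5 = -7q + 5
  the server's expected payoff from serve Wide: q·7 + (1−q)·(-2) = 9q - 2
  -7q + 5 = 9q - 2  ⇒  -16q = -7  ⇒  q = 7/16.
The value is the server's expected payoff against this mix (using serve Body): (7/16)·(-2) + (9/16)·5 = 31/16.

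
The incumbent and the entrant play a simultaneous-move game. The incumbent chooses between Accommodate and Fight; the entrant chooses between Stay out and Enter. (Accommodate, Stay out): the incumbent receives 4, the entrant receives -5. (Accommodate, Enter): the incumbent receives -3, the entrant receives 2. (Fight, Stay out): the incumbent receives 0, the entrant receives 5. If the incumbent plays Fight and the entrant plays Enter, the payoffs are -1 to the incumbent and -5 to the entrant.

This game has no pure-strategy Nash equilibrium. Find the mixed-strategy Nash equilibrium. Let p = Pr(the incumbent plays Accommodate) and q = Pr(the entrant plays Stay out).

p = 10/17, q = 1/3

Set the entrant's expected payoff from Stay out equal to that from Enter:
  the entrant's payoff to Stay out: p·(-5) + (1−p)·5 = -10p + 5
  the entrant's payoff to Enter: p·2 + (1−p)·(-5) = 7p - 5
  -10p + 5 = 7p - 5  ⇒  -17p = -10  ⇒  p = 10/17.
For the incumbent to be willing to mix, the incumbent must be indifferent between Accommodate and Fight, which pins down the entrant's mix.
  the incumbent's expected payoff from Accommodate: q·4 + (1−q)·(-3) = 7q - 3
  the incumbent's expected payoff from Fight: q·0 + (1−q)·(-1) = q - 1
  7q - 3 = q - 1  ⇒  6q = 2  ⇒  q = 1/3.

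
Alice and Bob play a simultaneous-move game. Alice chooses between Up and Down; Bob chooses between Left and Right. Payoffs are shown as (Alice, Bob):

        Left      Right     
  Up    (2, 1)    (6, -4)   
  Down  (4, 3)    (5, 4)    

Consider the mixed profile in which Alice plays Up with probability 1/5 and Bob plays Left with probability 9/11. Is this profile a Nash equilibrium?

Given Alice's mix p = 1/5, Bob's payoff from Left is 13/5 but from Right is 12/5. Bob strictly prefers Left, so Bob would not mix.
So the proposed profile is not a Nash equilibrium.

No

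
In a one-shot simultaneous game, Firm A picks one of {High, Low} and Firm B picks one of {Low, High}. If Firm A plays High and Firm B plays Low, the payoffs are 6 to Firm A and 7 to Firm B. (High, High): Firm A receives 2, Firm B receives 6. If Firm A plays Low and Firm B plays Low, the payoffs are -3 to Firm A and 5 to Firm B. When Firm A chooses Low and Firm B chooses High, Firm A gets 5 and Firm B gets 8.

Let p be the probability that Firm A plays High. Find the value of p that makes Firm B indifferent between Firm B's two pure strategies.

Firm A's mix must leave Firm B indifferent between Low and High.
  Firm B's payoff to Low: p·7 + (1−p)·5 = 2p + 5
  Firm B's payoff to High: p·6 + (1−p)·8 = -2p + 8
  2p + 5 = -2p + 8  ⇒  4p = 3  ⇒  p = 3/4.

p = 3/4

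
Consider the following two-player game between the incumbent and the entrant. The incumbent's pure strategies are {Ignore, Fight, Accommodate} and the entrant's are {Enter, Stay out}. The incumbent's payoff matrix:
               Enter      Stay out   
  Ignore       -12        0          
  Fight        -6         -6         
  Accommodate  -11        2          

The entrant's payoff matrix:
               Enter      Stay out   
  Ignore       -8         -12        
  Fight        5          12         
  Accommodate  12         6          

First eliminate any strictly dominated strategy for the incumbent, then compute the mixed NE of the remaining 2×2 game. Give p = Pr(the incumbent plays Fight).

p = 6/13

The incumbent's strategy Ignore is strictly dominated by Accommodate: -11 > -12 and 2 > 0. Eliminate Ignore.
Set the entrant's expected payoff from Enter equal to that from Stay out:
  the entrant's payoff from Enter: p·5 + (1−p)·12 = -7p + 12
  the entrant's payoff from Stay out: p·12 + (1−p)·6 = 6p + 6
  -7p + 12 = 6p + 6  ⇒  -13p = -6  ⇒  p = 6/13.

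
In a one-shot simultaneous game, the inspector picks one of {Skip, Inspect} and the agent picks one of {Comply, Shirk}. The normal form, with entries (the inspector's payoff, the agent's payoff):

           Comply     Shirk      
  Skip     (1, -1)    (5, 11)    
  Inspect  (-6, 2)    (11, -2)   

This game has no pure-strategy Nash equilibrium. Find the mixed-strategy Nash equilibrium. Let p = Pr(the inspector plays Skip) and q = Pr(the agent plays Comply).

Set the agent's expected payoff from Comply equal to that from Shirk:
  the agent's expected payoff from Comply: p·(-1) + (1−p)·2 = -3p + 2
  the agent's expected payoff from Shirk: p·11 + (1−p)·(-2) = 13p - 2
  -3p + 2 = 13p - 2  ⇒  -16p = -4  ⇒  p = 1/4.
In a mixed equilibrium the inspector is indifferent between Skip and Inspect; this condition fixes q.
  the inspector's payoff from Skip: q·1 + (1−q)·5 = -4q + 5
  the inspector's payoff from Inspect: q·(-6) + (1−q)·11 = -17q + 11
  -4q + 5 = -17q + 11  ⇒  13q = 6  ⇒  q = 6/13.

p = 1/4, q = 6/13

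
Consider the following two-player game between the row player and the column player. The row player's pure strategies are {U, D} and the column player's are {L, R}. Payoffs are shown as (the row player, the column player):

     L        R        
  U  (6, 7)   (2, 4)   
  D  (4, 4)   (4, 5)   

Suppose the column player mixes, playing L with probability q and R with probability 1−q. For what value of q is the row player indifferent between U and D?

q = 1/2

The row player's indifference between U and D determines the column player's mixing probability q:
  the row player's expected payoff from U: q·6 + (1−q)·2 = 4q + 2
  the row player's expected payoff from D: q·4 + (1−q)·4 = 4
  4q + 2 = 4  ⇒  4q = 2  ⇒  q = 1/2.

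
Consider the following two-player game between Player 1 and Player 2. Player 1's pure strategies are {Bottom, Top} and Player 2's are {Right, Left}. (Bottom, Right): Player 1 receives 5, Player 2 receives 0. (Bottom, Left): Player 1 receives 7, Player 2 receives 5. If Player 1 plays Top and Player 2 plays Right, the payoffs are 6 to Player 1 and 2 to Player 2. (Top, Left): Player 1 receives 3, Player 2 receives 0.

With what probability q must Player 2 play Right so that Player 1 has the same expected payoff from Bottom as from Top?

q = 4/5

For Player 1 to be willing to mix, Player 1 must be indifferent between Bottom and Top, which pins down Player 2's mix.
  Player 1's payoff from Bottom: q·5 + (1−q)·7 = -2q + 7
  Player 1's payoff from Top: q·6 + (1−q)·3 = 3q + 3
  -2q + 7 = 3q + 3  ⇒  -5q = -4  ⇒  q = 4/5.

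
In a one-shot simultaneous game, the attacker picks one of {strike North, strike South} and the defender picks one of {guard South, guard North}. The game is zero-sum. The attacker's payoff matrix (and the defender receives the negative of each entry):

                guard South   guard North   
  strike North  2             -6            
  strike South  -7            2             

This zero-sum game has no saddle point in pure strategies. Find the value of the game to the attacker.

v = -38/17

Set the attacker's expected payoff from strike North equal to that from strike South:
  the attacker's payoff to strike North: q·2 + (1−q)·(-6) = 8q - 6
  the attacker's payoff to strike South: q·(-7) + (1−q)·2 = -9q + 2
  8q - 6 = -9q + 2  ⇒  17q = 8  ⇒  q = 8/17.
The value is the attacker's expected payoff against this mix (using strike North): (8/17)·2 + (9/17)·(-6) = -38/17.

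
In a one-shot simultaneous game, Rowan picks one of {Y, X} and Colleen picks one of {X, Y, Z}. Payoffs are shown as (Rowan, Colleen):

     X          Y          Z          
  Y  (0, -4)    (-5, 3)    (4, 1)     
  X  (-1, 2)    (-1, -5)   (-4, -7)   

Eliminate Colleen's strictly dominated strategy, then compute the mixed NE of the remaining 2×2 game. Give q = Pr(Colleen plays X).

Colleen's strategy Z is strictly dominated by Y: 3 > 1 and -5 > -7. Eliminate Z.
In a mixed equilibrium Rowan is indifferent between Y and X; this condition fixes q.
  Rowan's payoff from Y: q·0 + (1−q)·(-5) = 5q - 5
  Rowan's payoff from X: q·(-1) + (1−q)·(-1) = -1
  5q - 5 = -1  ⇒  5q = 4  ⇒  q = 4/5.

q = 4/5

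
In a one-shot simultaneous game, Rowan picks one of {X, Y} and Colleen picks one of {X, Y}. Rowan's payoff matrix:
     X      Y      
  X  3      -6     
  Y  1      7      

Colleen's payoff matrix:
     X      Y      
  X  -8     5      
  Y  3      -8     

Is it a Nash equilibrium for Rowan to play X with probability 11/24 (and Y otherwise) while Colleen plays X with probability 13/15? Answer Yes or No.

Check Colleen's indifference given Rowan's mix p = 11/24:
  payoff from X = -49/24; payoff from Y = -49/24 — equal.
Check Rowan's indifference given Colleen's mix q = 13/15:
  payoff from X = 9/5; payoff from Y = 9/5 — equal.
Both players are indifferent, so neither can profitably deviate.

Yes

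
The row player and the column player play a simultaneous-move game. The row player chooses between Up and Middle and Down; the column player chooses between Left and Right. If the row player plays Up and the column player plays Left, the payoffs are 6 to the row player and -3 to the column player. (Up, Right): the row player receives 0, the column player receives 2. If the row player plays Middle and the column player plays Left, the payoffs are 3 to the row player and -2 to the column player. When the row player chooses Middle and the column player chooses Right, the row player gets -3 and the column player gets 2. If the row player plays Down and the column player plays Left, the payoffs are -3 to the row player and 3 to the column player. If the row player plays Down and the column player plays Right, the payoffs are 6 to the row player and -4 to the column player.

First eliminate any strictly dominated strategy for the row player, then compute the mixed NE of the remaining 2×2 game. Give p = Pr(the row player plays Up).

The row player's strategy Middle is strictly dominated by Up: 6 > 3 and 0 > -3. Eliminate Middle.
For the column player to be willing to mix, the column player must be indifferent between Left and Right, which pins down the row player's mix.
  the column player's payoff from Left: p·(-3) + (1−p)·3 = -6p + 3
  the column player's payoff from Right: p·2 + (1−p)·(-4) = 6p - 4
  -6p + 3 = 6p - 4  ⇒  -12p = -7  ⇒  p = 7/12.

p = 7/12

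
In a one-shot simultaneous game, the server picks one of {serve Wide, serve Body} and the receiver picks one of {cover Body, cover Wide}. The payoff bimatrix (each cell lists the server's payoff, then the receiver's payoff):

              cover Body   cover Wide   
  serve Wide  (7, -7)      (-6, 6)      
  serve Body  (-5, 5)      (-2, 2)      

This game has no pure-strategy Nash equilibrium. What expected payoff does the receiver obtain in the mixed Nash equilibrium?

11/4

Set the receiver's expected payoff from cover Body equal to that from cover Wide:
  the receiver's expected payoff from cover Body: p·(-7) + (1−p)·5 = -12p + 5
  the receiver's expected payoff from cover Wide: p·6 + (1−p)·2 = 4p + 2
  -12p + 5 = 4p + 2  ⇒  -16p = -3  ⇒  p = 3/16.
At equilibrium the receiver is indifferent across columns, so the receiver's payoff equals the payoff from cover Body: (3/16)·(-7) + (13/16)·5 = 11/4.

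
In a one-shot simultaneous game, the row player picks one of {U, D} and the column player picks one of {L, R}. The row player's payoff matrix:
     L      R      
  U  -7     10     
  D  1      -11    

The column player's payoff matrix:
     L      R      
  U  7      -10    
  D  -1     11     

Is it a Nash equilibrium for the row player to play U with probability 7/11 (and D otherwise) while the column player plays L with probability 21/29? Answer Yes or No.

No

Given the row player's mix p = 7/11, the column player's payoff from L is 45/11 but from R is -26/11. The column player strictly prefers L, so the column player would not mix.
So the proposed profile is not a Nash equilibrium.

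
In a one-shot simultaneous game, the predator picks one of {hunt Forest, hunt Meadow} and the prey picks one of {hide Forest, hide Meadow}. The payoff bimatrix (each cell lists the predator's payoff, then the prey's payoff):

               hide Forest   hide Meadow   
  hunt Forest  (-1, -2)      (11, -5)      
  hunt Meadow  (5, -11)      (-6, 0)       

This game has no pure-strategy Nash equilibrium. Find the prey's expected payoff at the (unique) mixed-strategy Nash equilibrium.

-55/14

Set the prey's expected payoff from hide Forest equal to that from hide Meadow:
  the prey's payoff to hide Forest: p·(-2) + (1−p)·(-11) = 9p - 11
  the prey's payoff to hide Meadow: p·(-5) + (1−p)·0 = -5p
  9p - 11 = -5p  ⇒  14p = 11  ⇒  p = 11/14.
At equilibrium the prey is indifferent across columns, so the prey's payoff equals the payoff from hide Forest: (11/14)·(-2) + (3/14)·(-11) = -55/14.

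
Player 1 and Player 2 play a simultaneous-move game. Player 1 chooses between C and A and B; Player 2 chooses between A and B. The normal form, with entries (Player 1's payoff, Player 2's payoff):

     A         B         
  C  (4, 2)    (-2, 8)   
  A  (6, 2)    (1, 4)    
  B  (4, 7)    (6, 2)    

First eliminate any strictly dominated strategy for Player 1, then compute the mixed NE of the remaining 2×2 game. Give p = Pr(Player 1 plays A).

Player 1's strategy C is strictly dominated by A: 6 > 4 and 1 > -2. Eliminate C.
In a mixed equilibrium Player 2 is indifferent between A and B; this condition fixes p.
  Player 2's payoff to A: p·2 + (1−p)·7 = -5p + 7
  Player 2's payoff to B: p·4 + (1−p)·2 = 2p + 2
  -5p + 7 = 2p + 2  ⇒  -7p = -5  ⇒  p = 5/7.

p = 5/7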